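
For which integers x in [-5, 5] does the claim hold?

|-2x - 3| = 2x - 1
Over all integers in [-5, 5], LHS − RHS is always positive; it is smallest at x = 0, where it equals 4:
x = 0: LHS = |-2·0 - 3| = |-3| = 3, RHS = 2·0 - 1 = -1; 3 = -1 — FAILS
At the ends of the range:
x = -5: LHS = |-2·(-5) - 3| = |7| = 7, RHS = 2·(-5) - 1 = -11; 7 = -11 — FAILS
x = 5: LHS = |-2·5 - 3| = |-13| = 13, RHS = 2·5 - 1 = 9; 13 = 9 — FAILS
Hence LHS − RHS is never 0, i.e. the two sides are never equal, so the claimed relation (=) fails for every integer in [-5, 5].

Answer: None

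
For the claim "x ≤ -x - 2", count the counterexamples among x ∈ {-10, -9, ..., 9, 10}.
Counterexamples in [-10, 10]: {0, 1, 2, 3, 4, 5, 6, 7, 8, 9, 10}.

Counting them gives 11 values.

Answer: 11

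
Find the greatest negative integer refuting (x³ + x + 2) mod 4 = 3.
Testing negative integers from -1 downward:
x = -1: LHS = ((-1)³ + (-1) + 2) mod 4 = 0 mod 4 = 0; 0 = 3 — FAILS  ← closest negative counterexample to 0

Answer: x = -1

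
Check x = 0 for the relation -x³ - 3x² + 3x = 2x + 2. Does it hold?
x = 0: LHS = -0³ - 3·0² + 3·0 = 0, RHS = 2·0 + 2 = 2; 0 = 2 — FAILS

The relation fails at x = 0, so x = 0 is a counterexample.

Answer: No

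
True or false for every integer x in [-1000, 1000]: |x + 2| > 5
The claim fails at x = 0:
x = 0: LHS = |0 + 2| = |2| = 2; 2 > 5 — FAILS

Because a single integer refutes it, the statement is false.

Answer: False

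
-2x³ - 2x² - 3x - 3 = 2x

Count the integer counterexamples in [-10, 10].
Counterexamples in [-10, 10]: {-10, -9, -8, -7, -6, -5, -4, -3, -2, -1, 0, 1, 2, 3, 4, 5, 6, 7, 8, 9, 10}.

Counting them gives 21 values.

Answer: 21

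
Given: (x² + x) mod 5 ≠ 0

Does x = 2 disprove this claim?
Substitute x = 2 into the relation:
x = 2: LHS = (2² + 2) mod 5 = 6 mod 5 = 1; 1 ≠ 0 — holds

The claim holds here, so x = 2 is not a counterexample. (A counterexample exists elsewhere, e.g. x = 0.)

Answer: No, x = 2 is not a counterexample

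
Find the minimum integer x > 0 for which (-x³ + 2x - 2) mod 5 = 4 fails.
Testing positive integers:
x = 1: LHS = (-1³ + 2·1 - 2) mod 5 = (-1) mod 5 = 4; 4 = 4 — holds
x = 2: LHS = (-2³ + 2·2 - 2) mod 5 = (-6) mod 5 = 4; 4 = 4 — holds
x = 3: LHS = (-3³ + 2·3 - 2) mod 5 = (-23) mod 5 = 2; 2 = 4 — FAILS  ← smallest positive counterexample

Answer: x = 3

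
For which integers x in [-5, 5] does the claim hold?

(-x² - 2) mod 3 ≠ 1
Holds for: {-5, -4, -2, -1, 1, 2, 4, 5}
Fails for: {-3, 0, 3}

Answer: {-5, -4, -2, -1, 1, 2, 4, 5}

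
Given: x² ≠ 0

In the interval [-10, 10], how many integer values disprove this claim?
Counterexamples in [-10, 10]: {0}.

Counting them gives 1 values.

Answer: 1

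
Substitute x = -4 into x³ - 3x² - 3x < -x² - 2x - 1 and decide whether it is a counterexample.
Substitute x = -4 into the relation:
x = -4: LHS = (-4)³ - 3·(-4)² - 3·(-4) = -100, RHS = -(-4)² - 2·(-4) - 1 = -9; -100 < -9 — holds

The claim holds here, so x = -4 is not a counterexample. (A counterexample exists elsewhere, e.g. x = 0.)

Answer: No, x = -4 is not a counterexample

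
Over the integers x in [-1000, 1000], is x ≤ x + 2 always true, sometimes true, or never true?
Over all integers in [-1000, 1000], LHS − RHS is largest at x = 0, where it equals -2:
x = 0: RHS = 0 + 2 = 2; 0 ≤ 2 — holds
At the ends of the range:
x = -1000: RHS = (-1000) + 2 = -998; -1000 ≤ -998 — holds
x = 1000: RHS = 1000 + 2 = 1002; 1000 ≤ 1002 — holds
Hence LHS − RHS is never positive, i.e. LHS ≤ RHS throughout, so the relation holds for every integer in [-1000, 1000].

No counterexample exists.

Answer: Always true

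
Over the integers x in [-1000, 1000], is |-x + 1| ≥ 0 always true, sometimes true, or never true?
An absolute value is never negative, so the left side is ≥ 0 for every x, while the right side is 0. Tightest case in [-1000, 1000] is x = 1:
x = 1: LHS = |-1 + 1| = |0| = 0; 0 ≥ 0 — holds
Hence LHS − RHS is never negative, i.e. LHS ≥ RHS throughout, so the relation holds for every integer in [-1000, 1000].

No counterexample exists.

Answer: Always true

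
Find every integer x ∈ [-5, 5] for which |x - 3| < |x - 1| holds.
Holds for: {3, 4, 5}
Fails for: {-5, -4, -3, -2, -1, 0, 1, 2}

Answer: {3, 4, 5}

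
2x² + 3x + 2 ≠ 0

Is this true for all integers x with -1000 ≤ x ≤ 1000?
Over all integers in [-1000, 1000], LHS − RHS is always positive; it is smallest at x = -1, where it equals 1:
x = -1: LHS = 2·(-1)² + 3·(-1) + 2 = 1; 1 ≠ 0 — holds
At the ends of the range:
x = -1000: LHS = 2·(-1000)² + 3·(-1000) + 2 = 1997002; 1997002 ≠ 0 — holds
x = 1000: LHS = 2·1000² + 3·1000 + 2 = 2003002; 2003002 ≠ 0 — holds
Hence LHS − RHS is never 0, i.e. the two sides are never equal, so the relation holds for every integer in [-1000, 1000].

No counterexample exists.

Answer: True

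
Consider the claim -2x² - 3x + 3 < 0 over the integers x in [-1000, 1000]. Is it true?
The claim fails at x = 0:
x = 0: LHS = -2·0² - 3·0 + 3 = 3; 3 < 0 — FAILS

Because a single integer refutes it, the statement is false.

Answer: False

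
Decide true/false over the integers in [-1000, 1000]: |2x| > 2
The claim fails at x = 0:
x = 0: LHS = |2·0| = |0| = 0; 0 > 2 — FAILS

Because a single integer refutes it, the statement is false.

Answer: False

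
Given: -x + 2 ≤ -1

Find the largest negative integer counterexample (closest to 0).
Testing negative integers from -1 downward:
x = -1: LHS = -(-1) + 2 = 3; 3 ≤ -1 — FAILS  ← closest negative counterexample to 0

Answer: x = -1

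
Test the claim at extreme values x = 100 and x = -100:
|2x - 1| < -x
x = 100: LHS = |2·100 - 1| = |199| = 199; 199 < -100 — FAILS
x = -100: LHS = |2·(-100) - 1| = |-201| = 201, RHS = -(-100) = 100; 201 < 100 — FAILS

Answer: No, fails for both x = 100 and x = -100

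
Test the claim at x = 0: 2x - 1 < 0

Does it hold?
x = 0: LHS = 2·0 - 1 = -1; -1 < 0 — holds

The relation is satisfied at x = 0.

Answer: Yes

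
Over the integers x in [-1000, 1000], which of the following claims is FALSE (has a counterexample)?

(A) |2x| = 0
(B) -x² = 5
(A) x = 1: LHS = |2·1| = |2| = 2; 2 = 0 — FAILS
(B) x = 0: LHS = -0² = 0; 0 = 5 — FAILS

Answer: Both A and B are false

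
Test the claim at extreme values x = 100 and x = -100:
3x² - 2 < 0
x = 100: LHS = 3·100² - 2 = 29998; 29998 < 0 — FAILS
x = -100: LHS = 3·(-100)² - 2 = 29998; 29998 < 0 — FAILS

Answer: No, fails for both x = 100 and x = -100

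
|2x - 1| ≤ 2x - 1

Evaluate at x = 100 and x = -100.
x = 100: LHS = |2·100 - 1| = |199| = 199, RHS = 2·100 - 1 = 199; 199 ≤ 199 — holds
x = -100: LHS = |2·(-100) - 1| = |-201| = 201, RHS = 2·(-100) - 1 = -201; 201 ≤ -201 — FAILS

Answer: Partially: holds for x = 100, fails for x = -100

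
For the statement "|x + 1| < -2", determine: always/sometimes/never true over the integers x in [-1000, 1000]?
An absolute value is never negative, so the left side is ≥ 0 for every x, while the right side is -2. Tightest case in [-1000, 1000] is x = -1:
x = -1: LHS = |(-1) + 1| = |0| = 0; 0 < -2 — FAILS
Hence LHS − RHS is never negative, i.e. LHS ≥ RHS throughout, so the claimed relation (<) fails for every integer in [-1000, 1000].

No integer in the range satisfies it.

Answer: Never true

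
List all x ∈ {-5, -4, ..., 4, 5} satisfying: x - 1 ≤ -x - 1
Holds for: {-5, -4, -3, -2, -1, 0}
Fails for: {1, 2, 3, 4, 5}

Answer: {-5, -4, -3, -2, -1, 0}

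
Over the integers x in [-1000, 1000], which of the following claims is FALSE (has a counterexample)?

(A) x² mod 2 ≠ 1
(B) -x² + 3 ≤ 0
(A) x = 1: LHS = (1²) mod 2 = 1 mod 2 = 1; 1 ≠ 1 — FAILS
(B) x = 0: LHS = -0² + 3 = 3; 3 ≤ 0 — FAILS

Answer: Both A and B are false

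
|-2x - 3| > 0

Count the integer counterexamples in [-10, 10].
Over all integers in [-10, 10], LHS − RHS is smallest at x = -1, where it equals 1:
x = -1: LHS = |-2·(-1) - 3| = |-1| = 1; 1 > 0 — holds
At the ends of the range:
x = -10: LHS = |-2·(-10) - 3| = |17| = 17; 17 > 0 — holds
x = 10: LHS = |-2·10 - 3| = |-23| = 23; 23 > 0 — holds
Hence LHS − RHS is never zero or negative, i.e. LHS > RHS throughout, so the relation holds for every integer in [-10, 10].

No counterexample appears in that range.

Answer: 0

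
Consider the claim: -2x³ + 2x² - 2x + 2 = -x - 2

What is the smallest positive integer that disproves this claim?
Testing positive integers:
x = 1: LHS = -2·1³ + 2·1² - 2·1 + 2 = 0, RHS = -1 - 2 = -3; 0 = -3 — FAILS  ← smallest positive counterexample

Answer: x = 1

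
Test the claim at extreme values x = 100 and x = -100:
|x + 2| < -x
x = 100: LHS = |100 + 2| = |102| = 102; 102 < -100 — FAILS
x = -100: LHS = |(-100) + 2| = |-98| = 98, RHS = -(-100) = 100; 98 < 100 — holds

Answer: Partially: fails for x = 100, holds for x = -100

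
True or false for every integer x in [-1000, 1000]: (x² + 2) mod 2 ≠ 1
The claim fails at x = 1:
x = 1: LHS = (1² + 2) mod 2 = 3 mod 2 = 1; 1 ≠ 1 — FAILS

Because a single integer refutes it, the statement is false.

Answer: False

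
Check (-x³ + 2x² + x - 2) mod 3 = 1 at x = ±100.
x = 100: LHS = (-100³ + 2·100² + 100 - 2) mod 3 = (-979902) mod 3 = 0; 0 = 1 — FAILS
x = -100: LHS = (-(-100)³ + 2·(-100)² + (-100) - 2) mod 3 = 1019898 mod 3 = 0; 0 = 1 — FAILS

Answer: No, fails for both x = 100 and x = -100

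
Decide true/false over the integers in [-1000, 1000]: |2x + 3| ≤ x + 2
The claim fails at x = 0:
x = 0: LHS = |2·0 + 3| = |3| = 3, RHS = 0 + 2 = 2; 3 ≤ 2 — FAILS

Because a single integer refutes it, the statement is false.

Answer: False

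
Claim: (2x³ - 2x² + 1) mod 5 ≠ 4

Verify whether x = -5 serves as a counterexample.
Substitute x = -5 into the relation:
x = -5: LHS = (2·(-5)³ - 2·(-5)² + 1) mod 5 = (-299) mod 5 = 1; 1 ≠ 4 — holds

The claim holds here, so x = -5 is not a counterexample. (A counterexample exists elsewhere, e.g. x = 2.)

Answer: No, x = -5 is not a counterexample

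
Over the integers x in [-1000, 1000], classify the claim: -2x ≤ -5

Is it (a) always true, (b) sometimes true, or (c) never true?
Holds at x = 3: LHS = -2·3 = -6; -6 ≤ -5 — holds
Fails at x = 0: LHS = -2·0 = 0; 0 ≤ -5 — FAILS
It is satisfied by some integers in the range but not all.

Answer: Sometimes true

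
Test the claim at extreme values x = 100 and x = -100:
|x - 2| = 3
x = 100: LHS = |100 - 2| = |98| = 98; 98 = 3 — FAILS
x = -100: LHS = |(-100) - 2| = |-102| = 102; 102 = 3 — FAILS

Answer: No, fails for both x = 100 and x = -100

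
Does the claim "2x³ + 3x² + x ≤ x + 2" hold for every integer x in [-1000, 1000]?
The claim fails at x = 1:
x = 1: LHS = 2·1³ + 3·1² + 1 = 6, RHS = 1 + 2 = 3; 6 ≤ 3 — FAILS

Because a single integer refutes it, the statement is false.

Answer: False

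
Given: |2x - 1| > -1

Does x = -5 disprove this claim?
Substitute x = -5 into the relation:
x = -5: LHS = |2·(-5) - 1| = |-11| = 11; 11 > -1 — holds

The relation holds at x = -5, so it is not a counterexample.

Answer: No, x = -5 is not a counterexample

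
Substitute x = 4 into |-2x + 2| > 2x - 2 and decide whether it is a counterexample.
Substitute x = 4 into the relation:
x = 4: LHS = |-2·4 + 2| = |-6| = 6, RHS = 2·4 - 2 = 6; 6 > 6 — FAILS

Since the claim fails at x = 4, this value is a counterexample.

Answer: Yes, x = 4 is a counterexample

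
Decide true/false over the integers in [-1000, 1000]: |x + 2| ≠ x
Over all integers in [-1000, 1000], LHS − RHS is always positive; it is smallest at x = 0, where it equals 2:
x = 0: LHS = |0 + 2| = |2| = 2; 2 ≠ 0 — holds
At the ends of the range:
x = -1000: LHS = |(-1000) + 2| = |-998| = 998; 998 ≠ -1000 — holds
x = 1000: LHS = |1000 + 2| = |1002| = 1002; 1002 ≠ 1000 — holds
Hence LHS − RHS is never 0, i.e. the two sides are never equal, so the relation holds for every integer in [-1000, 1000].

No counterexample exists.

Answer: True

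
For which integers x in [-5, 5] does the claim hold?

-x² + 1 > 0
Holds for: {0}
Fails for: {-5, -4, -3, -2, -1, 1, 2, 3, 4, 5}

Answer: {0}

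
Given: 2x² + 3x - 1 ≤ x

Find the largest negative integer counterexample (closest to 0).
Testing negative integers from -1 downward:
x = -1: LHS = 2·(-1)² + 3·(-1) - 1 = -2; -2 ≤ -1 — holds
x = -2: LHS = 2·(-2)² + 3·(-2) - 1 = 1; 1 ≤ -2 — FAILS  ← closest negative counterexample to 0

Answer: x = -2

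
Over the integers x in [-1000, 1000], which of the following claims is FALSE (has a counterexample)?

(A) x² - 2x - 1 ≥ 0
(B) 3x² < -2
(A) x = 0: LHS = 0² - 2·0 - 1 = -1; -1 ≥ 0 — FAILS
(B) x = 0: LHS = 3·0² = 0; 0 < -2 — FAILS

Answer: Both A and B are false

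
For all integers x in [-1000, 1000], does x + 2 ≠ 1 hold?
The claim fails at x = -1:
x = -1: LHS = (-1) + 2 = 1; 1 ≠ 1 — FAILS

Because a single integer refutes it, the statement is false.

Answer: False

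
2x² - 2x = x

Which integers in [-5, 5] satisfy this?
Holds for: {0}
Fails for: {-5, -4, -3, -2, -1, 1, 2, 3, 4, 5}

Answer: {0}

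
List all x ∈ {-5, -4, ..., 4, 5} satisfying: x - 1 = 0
Holds for: {1}
Fails for: {-5, -4, -3, -2, -1, 0, 2, 3, 4, 5}

Answer: {1}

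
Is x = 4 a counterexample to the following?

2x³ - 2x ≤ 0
Substitute x = 4 into the relation:
x = 4: LHS = 2·4³ - 2·4 = 120; 120 ≤ 0 — FAILS

Since the claim fails at x = 4, this value is a counterexample.

Answer: Yes, x = 4 is a counterexample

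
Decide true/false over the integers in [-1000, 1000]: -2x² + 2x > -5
The claim fails at x = -2:
x = -2: LHS = -2·(-2)² + 2·(-2) = -12; -12 > -5 — FAILS

Because a single integer refutes it, the statement is false.

Answer: False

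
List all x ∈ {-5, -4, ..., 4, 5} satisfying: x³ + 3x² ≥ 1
Holds for: {-2, -1, 1, 2, 3, 4, 5}
Fails for: {-5, -4, -3, 0}

Answer: {-2, -1, 1, 2, 3, 4, 5}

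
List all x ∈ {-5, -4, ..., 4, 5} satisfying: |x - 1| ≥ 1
Holds for: {-5, -4, -3, -2, -1, 0, 2, 3, 4, 5}
Fails for: {1}

Answer: {-5, -4, -3, -2, -1, 0, 2, 3, 4, 5}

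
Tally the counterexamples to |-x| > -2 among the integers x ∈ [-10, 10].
An absolute value is never negative, so the left side is ≥ 0 for every x, while the right side is -2. Tightest case in [-10, 10] is x = 0:
x = 0: LHS = |-0| = |0| = 0; 0 > -2 — holds
Hence LHS − RHS is never zero or negative, i.e. LHS > RHS throughout, so the relation holds for every integer in [-10, 10].

No counterexample appears in that range.

Answer: 0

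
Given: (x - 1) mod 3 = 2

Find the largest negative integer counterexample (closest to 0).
Testing negative integers from -1 downward:
x = -1: LHS = ((-1) - 1) mod 3 = (-2) mod 3 = 1; 1 = 2 — FAILS  ← closest negative counterexample to 0

Answer: x = -1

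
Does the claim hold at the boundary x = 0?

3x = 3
x = 0: LHS = 3·0 = 0; 0 = 3 — FAILS

The relation fails at x = 0, so x = 0 is a counterexample.

Answer: No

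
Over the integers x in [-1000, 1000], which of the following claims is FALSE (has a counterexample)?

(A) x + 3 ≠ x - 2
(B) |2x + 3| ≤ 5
(A) Over all integers in [-1000, 1000], LHS − RHS is always positive; it is smallest at x = 0, where it equals 5:
x = 0: LHS = 0 + 3 = 3, RHS = 0 - 2 = -2; 3 ≠ -2 — holds
At the ends of the range:
x = -1000: LHS = (-1000) + 3 = -997, RHS = (-1000) - 2 = -1002; -997 ≠ -1002 — holds
x = 1000: LHS = 1000 + 3 = 1003, RHS = 1000 - 2 = 998; 1003 ≠ 998 — holds
Hence LHS − RHS is never 0, i.e. the two sides are never equal, so the relation holds for every integer in [-1000, 1000].

(B) x = 2: LHS = |2·2 + 3| = |7| = 7; 7 ≤ 5 — FAILS

Only (B) has a counterexample.

Answer: B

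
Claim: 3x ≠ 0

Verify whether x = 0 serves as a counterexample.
Substitute x = 0 into the relation:
x = 0: LHS = 3·0 = 0; 0 ≠ 0 — FAILS

Since the claim fails at x = 0, this value is a counterexample.

Answer: Yes, x = 0 is a counterexample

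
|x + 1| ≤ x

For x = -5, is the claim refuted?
Substitute x = -5 into the relation:
x = -5: LHS = |(-5) + 1| = |-4| = 4; 4 ≤ -5 — FAILS

Since the claim fails at x = -5, this value is a counterexample.

Answer: Yes, x = -5 is a counterexample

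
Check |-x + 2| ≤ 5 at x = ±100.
x = 100: LHS = |-100 + 2| = |-98| = 98; 98 ≤ 5 — FAILS
x = -100: LHS = |-(-100) + 2| = |102| = 102; 102 ≤ 5 — FAILS

Answer: No, fails for both x = 100 and x = -100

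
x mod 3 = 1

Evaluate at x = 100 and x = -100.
x = 100: LHS = 100 mod 3 = 1; 1 = 1 — holds
x = -100: LHS = (-100) mod 3 = 2; 2 = 1 — FAILS

Answer: Partially: holds for x = 100, fails for x = -100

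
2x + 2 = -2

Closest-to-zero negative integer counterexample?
Testing negative integers from -1 downward:
x = -1: LHS = 2·(-1) + 2 = 0; 0 = -2 — FAILS  ← closest negative counterexample to 0

Answer: x = -1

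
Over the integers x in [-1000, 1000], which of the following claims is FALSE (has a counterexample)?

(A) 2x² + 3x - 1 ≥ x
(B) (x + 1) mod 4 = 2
(A) x = 0: LHS = 2·0² + 3·0 - 1 = -1; -1 ≥ 0 — FAILS
(B) x = 0: LHS = (0 + 1) mod 4 = 1 mod 4 = 1; 1 = 2 — FAILS

Answer: Both A and B are false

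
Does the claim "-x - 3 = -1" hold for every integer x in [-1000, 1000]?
The claim fails at x = 0:
x = 0: LHS = -0 - 3 = -3; -3 = -1 — FAILS

Because a single integer refutes it, the statement is false.

Answer: False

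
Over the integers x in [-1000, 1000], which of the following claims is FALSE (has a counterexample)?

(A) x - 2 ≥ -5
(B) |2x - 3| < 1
(A) x = -4: LHS = (-4) - 2 = -6; -6 ≥ -5 — FAILS
(B) x = 0: LHS = |2·0 - 3| = |-3| = 3; 3 < 1 — FAILS

Answer: Both A and B are false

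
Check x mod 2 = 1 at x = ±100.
x = 100: LHS = 100 mod 2 = 0; 0 = 1 — FAILS
x = -100: LHS = (-100) mod 2 = 0; 0 = 1 — FAILS

Answer: No, fails for both x = 100 and x = -100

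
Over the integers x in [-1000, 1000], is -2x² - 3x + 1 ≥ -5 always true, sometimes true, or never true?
Holds at x = 0: LHS = -2·0² - 3·0 + 1 = 1; 1 ≥ -5 — holds
Fails at x = 2: LHS = -2·2² - 3·2 + 1 = -13; -13 ≥ -5 — FAILS
It is satisfied by some integers in the range but not all.

Answer: Sometimes true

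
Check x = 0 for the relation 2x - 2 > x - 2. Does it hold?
x = 0: LHS = 2·0 - 2 = -2, RHS = 0 - 2 = -2; -2 > -2 — FAILS

The relation fails at x = 0, so x = 0 is a counterexample.

Answer: No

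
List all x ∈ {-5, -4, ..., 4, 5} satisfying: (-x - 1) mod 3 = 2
Holds for: {-3, 0, 3}
Fails for: {-5, -4, -2, -1, 1, 2, 4, 5}

Answer: {-3, 0, 3}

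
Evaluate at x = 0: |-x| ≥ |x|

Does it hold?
x = 0: LHS = |-0| = |0| = 0, RHS = |0| = 0; 0 ≥ 0 — holds

The relation is satisfied at x = 0.

Answer: Yes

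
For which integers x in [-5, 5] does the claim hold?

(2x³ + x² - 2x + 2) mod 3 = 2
Holds for: {-3, 0, 3}
Fails for: {-5, -4, -2, -1, 1, 2, 4, 5}

Answer: {-3, 0, 3}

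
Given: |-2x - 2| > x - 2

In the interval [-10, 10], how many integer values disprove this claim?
Over all integers in [-10, 10], LHS − RHS is smallest at x = -1, where it equals 3:
x = -1: LHS = |-2·(-1) - 2| = |0| = 0, RHS = (-1) - 2 = -3; 0 > -3 — holds
At the ends of the range:
x = -10: LHS = |-2·(-10) - 2| = |18| = 18, RHS = (-10) - 2 = -12; 18 > -12 — holds
x = 10: LHS = |-2·10 - 2| = |-22| = 22, RHS = 10 - 2 = 8; 22 > 8 — holds
Hence LHS − RHS is never zero or negative, i.e. LHS > RHS throughout, so the relation holds for every integer in [-10, 10].

No counterexample appears in that range.

Answer: 0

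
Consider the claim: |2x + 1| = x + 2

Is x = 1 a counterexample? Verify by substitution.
Substitute x = 1 into the relation:
x = 1: LHS = |2·1 + 1| = |3| = 3, RHS = 1 + 2 = 3; 3 = 3 — holds

The claim holds here, so x = 1 is not a counterexample. (A counterexample exists elsewhere, e.g. x = 0.)

Answer: No, x = 1 is not a counterexample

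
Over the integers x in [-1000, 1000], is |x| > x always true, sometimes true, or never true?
Holds at x = -1: LHS = |-1| = 1; 1 > -1 — holds
Fails at x = 0: LHS = |0| = 0; 0 > 0 — FAILS
It is satisfied by some integers in the range but not all.

Answer: Sometimes true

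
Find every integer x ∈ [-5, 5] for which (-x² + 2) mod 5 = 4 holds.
For a polynomial with integer coefficients, its value mod 5 depends only on x mod 5, so it suffices to check one representative of each residue class, x = 0, 1, 2, 3, 4:
x = 0: LHS = (-0² + 2) mod 5 = 2 mod 5 = 2; 2 = 4 — FAILS
x = 1: LHS = (-1² + 2) mod 5 = 1 mod 5 = 1; 1 = 4 — FAILS
x = 2: LHS = (-2² + 2) mod 5 = (-2) mod 5 = 3; 3 = 4 — FAILS
x = 3: LHS = (-3² + 2) mod 5 = (-7) mod 5 = 3; 3 = 4 — FAILS
x = 4: LHS = (-4² + 2) mod 5 = (-14) mod 5 = 1; 1 = 4 — FAILS
The relation fails in every residue class, so the claimed relation (=) fails for every integer in [-5, 5].

Answer: None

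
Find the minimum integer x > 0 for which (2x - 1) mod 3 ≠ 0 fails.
Testing positive integers:
x = 1: LHS = (2·1 - 1) mod 3 = 1 mod 3 = 1; 1 ≠ 0 — holds
x = 2: LHS = (2·2 - 1) mod 3 = 3 mod 3 = 0; 0 ≠ 0 — FAILS  ← smallest positive counterexample

Answer: x = 2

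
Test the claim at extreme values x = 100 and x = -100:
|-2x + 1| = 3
x = 100: LHS = |-2·100 + 1| = |-199| = 199; 199 = 3 — FAILS
x = -100: LHS = |-2·(-100) + 1| = |201| = 201; 201 = 3 — FAILS

Answer: No, fails for both x = 100 and x = -100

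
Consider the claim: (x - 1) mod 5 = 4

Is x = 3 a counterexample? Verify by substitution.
Substitute x = 3 into the relation:
x = 3: LHS = (3 - 1) mod 5 = 2 mod 5 = 2; 2 = 4 — FAILS

Since the claim fails at x = 3, this value is a counterexample.

Answer: Yes, x = 3 is a counterexample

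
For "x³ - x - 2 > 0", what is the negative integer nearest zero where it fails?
Testing negative integers from -1 downward:
x = -1: LHS = (-1)³ - (-1) - 2 = -2; -2 > 0 — FAILS  ← closest negative counterexample to 0

Answer: x = -1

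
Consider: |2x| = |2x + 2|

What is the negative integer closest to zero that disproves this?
Testing negative integers from -1 downward:
x = -1: LHS = |2·(-1)| = |-2| = 2, RHS = |2·(-1) + 2| = |0| = 0; 2 = 0 — FAILS  ← closest negative counterexample to 0

Answer: x = -1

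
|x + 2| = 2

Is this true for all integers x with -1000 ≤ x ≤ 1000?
The claim fails at x = 1:
x = 1: LHS = |1 + 2| = |3| = 3; 3 = 2 — FAILS

Because a single integer refutes it, the statement is false.

Answer: False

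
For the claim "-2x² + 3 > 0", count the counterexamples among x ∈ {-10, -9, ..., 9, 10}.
Counterexamples in [-10, 10]: {-10, -9, -8, -7, -6, -5, -4, -3, -2, 2, 3, 4, 5, 6, 7, 8, 9, 10}.

Counting them gives 18 values.

Answer: 18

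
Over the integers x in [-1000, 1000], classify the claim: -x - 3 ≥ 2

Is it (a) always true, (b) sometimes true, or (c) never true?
Holds at x = -5: LHS = -(-5) - 3 = 2; 2 ≥ 2 — holds
Fails at x = 0: LHS = -0 - 3 = -3; -3 ≥ 2 — FAILS
It is satisfied by some integers in the range but not all.

Answer: Sometimes true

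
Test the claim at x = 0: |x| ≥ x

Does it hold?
x = 0: LHS = |0| = 0; 0 ≥ 0 — holds

The relation is satisfied at x = 0.

Answer: Yes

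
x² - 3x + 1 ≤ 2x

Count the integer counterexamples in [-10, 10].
Counterexamples in [-10, 10]: {-10, -9, -8, -7, -6, -5, -4, -3, -2, -1, 0, 5, 6, 7, 8, 9, 10}.

Counting them gives 17 values.

Answer: 17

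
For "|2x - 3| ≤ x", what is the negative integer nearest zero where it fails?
Testing negative integers from -1 downward:
x = -1: LHS = |2·(-1) - 3| = |-5| = 5; 5 ≤ -1 — FAILS  ← closest negative counterexample to 0

Answer: x = -1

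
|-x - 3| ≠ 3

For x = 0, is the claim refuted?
Substitute x = 0 into the relation:
x = 0: LHS = |-0 - 3| = |-3| = 3; 3 ≠ 3 — FAILS

Since the claim fails at x = 0, this value is a counterexample.

Answer: Yes, x = 0 is a counterexample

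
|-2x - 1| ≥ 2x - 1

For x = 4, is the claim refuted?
Substitute x = 4 into the relation:
x = 4: LHS = |-2·4 - 1| = |-9| = 9, RHS = 2·4 - 1 = 7; 9 ≥ 7 — holds

The relation holds at x = 4, so it is not a counterexample.

Answer: No, x = 4 is not a counterexample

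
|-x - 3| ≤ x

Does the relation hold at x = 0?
x = 0: LHS = |-0 - 3| = |-3| = 3; 3 ≤ 0 — FAILS

The relation fails at x = 0, so x = 0 is a counterexample.

Answer: No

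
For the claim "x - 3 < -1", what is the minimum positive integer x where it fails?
Testing positive integers:
x = 1: LHS = 1 - 3 = -2; -2 < -1 — holds
x = 2: LHS = 2 - 3 = -1; -1 < -1 — FAILS  ← smallest positive counterexample

Answer: x = 2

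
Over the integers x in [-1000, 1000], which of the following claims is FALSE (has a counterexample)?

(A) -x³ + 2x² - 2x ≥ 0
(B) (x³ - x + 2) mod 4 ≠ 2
(A) x = 1: LHS = -1³ + 2·1² - 2·1 = -1; -1 ≥ 0 — FAILS
(B) x = 0: LHS = (0³ - 0 + 2) mod 4 = 2 mod 4 = 2; 2 ≠ 2 — FAILS

Answer: Both A and B are false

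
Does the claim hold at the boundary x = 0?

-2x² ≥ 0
x = 0: LHS = -2·0² = 0; 0 ≥ 0 — holds

The relation is satisfied at x = 0.

Answer: Yes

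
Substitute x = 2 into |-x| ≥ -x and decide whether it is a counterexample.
Substitute x = 2 into the relation:
x = 2: LHS = |-2| = 2; 2 ≥ -2 — holds

The relation holds at x = 2, so it is not a counterexample.

Answer: No, x = 2 is not a counterexample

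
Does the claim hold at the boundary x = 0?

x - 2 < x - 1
x = 0: LHS = 0 - 2 = -2, RHS = 0 - 1 = -1; -2 < -1 — holds

The relation is satisfied at x = 0.

Answer: Yes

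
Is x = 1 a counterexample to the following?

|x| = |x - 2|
Substitute x = 1 into the relation:
x = 1: LHS = |1| = 1, RHS = |1 - 2| = |-1| = 1; 1 = 1 — holds

The claim holds here, so x = 1 is not a counterexample. (A counterexample exists elsewhere, e.g. x = 0.)

Answer: No, x = 1 is not a counterexample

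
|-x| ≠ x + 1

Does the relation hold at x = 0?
x = 0: LHS = |-0| = |0| = 0, RHS = 0 + 1 = 1; 0 ≠ 1 — holds

The relation is satisfied at x = 0.

Answer: Yes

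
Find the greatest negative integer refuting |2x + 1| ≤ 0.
Testing negative integers from -1 downward:
x = -1: LHS = |2·(-1) + 1| = |-1| = 1; 1 ≤ 0 — FAILS  ← closest negative counterexample to 0

Answer: x = -1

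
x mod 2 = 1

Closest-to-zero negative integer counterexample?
Testing negative integers from -1 downward:
x = -1: LHS = (-1) mod 2 = 1; 1 = 1 — holds
x = -2: LHS = (-2) mod 2 = 0; 0 = 1 — FAILS  ← closest negative counterexample to 0

Answer: x = -2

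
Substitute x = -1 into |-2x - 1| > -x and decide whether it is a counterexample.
Substitute x = -1 into the relation:
x = -1: LHS = |-2·(-1) - 1| = |1| = 1, RHS = -(-1) = 1; 1 > 1 — FAILS

Since the claim fails at x = -1, this value is a counterexample.

Answer: Yes, x = -1 is a counterexample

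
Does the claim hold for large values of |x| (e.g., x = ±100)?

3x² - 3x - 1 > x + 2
x = 100: LHS = 3·100² - 3·100 - 1 = 29699, RHS = 100 + 2 = 102; 29699 > 102 — holds
x = -100: LHS = 3·(-100)² - 3·(-100) - 1 = 30299, RHS = (-100) + 2 = -98; 30299 > -98 — holds

Answer: Yes, holds for both x = 100 and x = -100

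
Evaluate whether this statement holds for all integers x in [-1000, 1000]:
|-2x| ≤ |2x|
Over all integers in [-1000, 1000], LHS − RHS is largest at x = 0, where it equals 0:
x = 0: LHS = |-2·0| = |0| = 0, RHS = |2·0| = |0| = 0; 0 ≤ 0 — holds
At the ends of the range:
x = -1000: LHS = |-2·(-1000)| = |2000| = 2000, RHS = |2·(-1000)| = |-2000| = 2000; 2000 ≤ 2000 — holds
x = 1000: LHS = |-2·1000| = |-2000| = 2000, RHS = |2·1000| = |2000| = 2000; 2000 ≤ 2000 — holds
Hence LHS − RHS is never positive, i.e. LHS ≤ RHS throughout, so the relation holds for every integer in [-1000, 1000].

No counterexample exists.

Answer: True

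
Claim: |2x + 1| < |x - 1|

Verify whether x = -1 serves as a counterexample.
Substitute x = -1 into the relation:
x = -1: LHS = |2·(-1) + 1| = |-1| = 1, RHS = |(-1) - 1| = |-2| = 2; 1 < 2 — holds

The claim holds here, so x = -1 is not a counterexample. (A counterexample exists elsewhere, e.g. x = 0.)

Answer: No, x = -1 is not a counterexample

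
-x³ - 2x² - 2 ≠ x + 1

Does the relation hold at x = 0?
x = 0: LHS = -0³ - 2·0² - 2 = -2, RHS = 0 + 1 = 1; -2 ≠ 1 — holds

The relation is satisfied at x = 0.

Answer: Yes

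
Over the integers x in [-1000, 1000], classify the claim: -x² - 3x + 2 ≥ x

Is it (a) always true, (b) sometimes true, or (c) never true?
Holds at x = 0: LHS = -0² - 3·0 + 2 = 2; 2 ≥ 0 — holds
Fails at x = 1: LHS = -1² - 3·1 + 2 = -2; -2 ≥ 1 — FAILS
It is satisfied by some integers in the range but not all.

Answer: Sometimes true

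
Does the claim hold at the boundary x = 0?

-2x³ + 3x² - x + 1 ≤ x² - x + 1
x = 0: LHS = -2·0³ + 3·0² - 0 + 1 = 1, RHS = 0² - 0 + 1 = 1; 1 ≤ 1 — holds

The relation is satisfied at x = 0.

Answer: Yes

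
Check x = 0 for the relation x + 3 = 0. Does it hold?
x = 0: LHS = 0 + 3 = 3; 3 = 0 — FAILS

The relation fails at x = 0, so x = 0 is a counterexample.

Answer: No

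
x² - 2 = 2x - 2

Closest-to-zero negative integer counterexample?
Testing negative integers from -1 downward:
x = -1: LHS = (-1)² - 2 = -1, RHS = 2·(-1) - 2 = -4; -1 = -4 — FAILS  ← closest negative counterexample to 0

Answer: x = -1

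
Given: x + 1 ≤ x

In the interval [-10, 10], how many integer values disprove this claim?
Counterexamples in [-10, 10]: {-10, -9, -8, -7, -6, -5, -4, -3, -2, -1, 0, 1, 2, 3, 4, 5, 6, 7, 8, 9, 10}.

Counting them gives 21 values.

Answer: 21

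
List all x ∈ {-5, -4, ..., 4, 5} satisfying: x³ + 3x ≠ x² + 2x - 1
Track d = LHS − RHS over the integers in [-5, 5]. Equality would need d = 0, but d changes sign only between consecutive integers, jumping over 0:
x = -1: LHS = (-1)³ + 3·(-1) = -4, RHS = (-1)² + 2·(-1) - 1 = -2; -4 ≠ -2 — holds  (d = -2)
x = 0: LHS = 0³ + 3·0 = 0, RHS = 0² + 2·0 - 1 = -1; 0 ≠ -1 — holds  (d = 1)
Away from these crossings d keeps a constant sign, and checking every integer in [-5, 5] confirms d ≠ 0 throughout. Hence the two sides are never equal, so the relation holds for every integer in [-5, 5].

Answer: All integers in [-5, 5]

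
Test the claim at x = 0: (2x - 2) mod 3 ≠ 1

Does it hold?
x = 0: LHS = (2·0 - 2) mod 3 = (-2) mod 3 = 1; 1 ≠ 1 — FAILS

The relation fails at x = 0, so x = 0 is a counterexample.

Answer: No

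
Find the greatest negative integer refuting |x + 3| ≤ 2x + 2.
Testing negative integers from -1 downward:
x = -1: LHS = |(-1) + 3| = |2| = 2, RHS = 2·(-1) + 2 = 0; 2 ≤ 0 — FAILS  ← closest negative counterexample to 0

Answer: x = -1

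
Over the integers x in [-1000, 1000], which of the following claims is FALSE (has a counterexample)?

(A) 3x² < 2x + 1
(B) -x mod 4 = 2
(A) x = 1: LHS = 3·1² = 3, RHS = 2·1 + 1 = 3; 3 < 3 — FAILS
(B) x = 0: LHS = (-0) mod 4 = 0 mod 4 = 0; 0 = 2 — FAILS

Answer: Both A and B are false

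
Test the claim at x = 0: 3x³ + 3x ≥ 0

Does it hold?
x = 0: LHS = 3·0³ + 3·0 = 0; 0 ≥ 0 — holds

The relation is satisfied at x = 0.

Answer: Yes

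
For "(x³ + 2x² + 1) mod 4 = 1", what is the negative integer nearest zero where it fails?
Testing negative integers from -1 downward:
x = -1: LHS = ((-1)³ + 2·(-1)² + 1) mod 4 = 2 mod 4 = 2; 2 = 1 — FAILS  ← closest negative counterexample to 0

Answer: x = -1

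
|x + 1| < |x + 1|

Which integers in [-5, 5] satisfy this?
Over all integers in [-5, 5], LHS − RHS is smallest at x = 0, where it equals 0:
x = 0: LHS = |0 + 1| = |1| = 1, RHS = |0 + 1| = |1| = 1; 1 < 1 — FAILS
At the ends of the range:
x = -5: LHS = |(-5) + 1| = |-4| = 4, RHS = |(-5) + 1| = |-4| = 4; 4 < 4 — FAILS
x = 5: LHS = |5 + 1| = |6| = 6, RHS = |5 + 1| = |6| = 6; 6 < 6 — FAILS
Hence LHS − RHS is never negative, i.e. LHS ≥ RHS throughout, so the claimed relation (<) fails for every integer in [-5, 5].

Answer: None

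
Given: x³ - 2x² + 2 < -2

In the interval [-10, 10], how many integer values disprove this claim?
Counterexamples in [-10, 10]: {-1, 0, 1, 2, 3, 4, 5, 6, 7, 8, 9, 10}.

Counting them gives 12 values.

Answer: 12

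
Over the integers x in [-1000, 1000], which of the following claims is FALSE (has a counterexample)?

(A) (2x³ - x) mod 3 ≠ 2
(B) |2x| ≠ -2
(A) x = -1: LHS = (2·(-1)³ - (-1)) mod 3 = (-1) mod 3 = 2; 2 ≠ 2 — FAILS

(B) An absolute value is never negative, so the left side is ≥ 0 for every x, while the right side is -2. Tightest case in [-1000, 1000] is x = 0:
x = 0: LHS = |2·0| = |0| = 0; 0 ≠ -2 — holds
Hence LHS − RHS is never 0, i.e. the two sides are never equal, so the relation holds for every integer in [-1000, 1000].

Only (A) has a counterexample.

Answer: A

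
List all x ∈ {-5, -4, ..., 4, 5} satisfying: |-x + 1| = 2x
Track d = LHS − RHS over the integers in [-5, 5]. Equality would need d = 0, but d changes sign only between consecutive integers, jumping over 0:
x = 0: LHS = |-0 + 1| = |1| = 1, RHS = 2·0 = 0; 1 = 0 — FAILS  (d = 1)
x = 1: LHS = |-1 + 1| = |0| = 0, RHS = 2·1 = 2; 0 = 2 — FAILS  (d = -2)
Away from these crossings d keeps a constant sign, and checking every integer in [-5, 5] confirms d ≠ 0 throughout. Hence the two sides are never equal, so the claimed relation (=) fails for every integer in [-5, 5].

Answer: None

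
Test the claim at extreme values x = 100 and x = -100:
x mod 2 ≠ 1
x = 100: LHS = 100 mod 2 = 0; 0 ≠ 1 — holds
x = -100: LHS = (-100) mod 2 = 0; 0 ≠ 1 — holds

Answer: Yes, holds for both x = 100 and x = -100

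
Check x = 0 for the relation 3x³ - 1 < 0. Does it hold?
x = 0: LHS = 3·0³ - 1 = -1; -1 < 0 — holds

The relation is satisfied at x = 0.

Answer: Yes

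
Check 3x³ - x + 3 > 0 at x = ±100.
x = 100: LHS = 3·100³ - 100 + 3 = 2999903; 2999903 > 0 — holds
x = -100: LHS = 3·(-100)³ - (-100) + 3 = -2999897; -2999897 > 0 — FAILS

Answer: Partially: holds for x = 100, fails for x = -100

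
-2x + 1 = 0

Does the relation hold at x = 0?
x = 0: LHS = -2·0 + 1 = 1; 1 = 0 — FAILS

The relation fails at x = 0, so x = 0 is a counterexample.

Answer: No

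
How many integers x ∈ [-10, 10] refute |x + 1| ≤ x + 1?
Counterexamples in [-10, 10]: {-10, -9, -8, -7, -6, -5, -4, -3, -2}.

Counting them gives 9 values.

Answer: 9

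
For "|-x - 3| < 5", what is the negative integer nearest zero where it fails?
Testing negative integers from -1 downward:
(x = -1 through x = -2 all satisfy the relation; showing from x = -3.)
x = -3: LHS = |-(-3) - 3| = |0| = 0; 0 < 5 — holds
x = -4: LHS = |-(-4) - 3| = |1| = 1; 1 < 5 — holds
x = -5: LHS = |-(-5) - 3| = |2| = 2; 2 < 5 — holds
x = -6: LHS = |-(-6) - 3| = |3| = 3; 3 < 5 — holds
x = -7: LHS = |-(-7) - 3| = |4| = 4; 4 < 5 — holds
x = -8: LHS = |-(-8) - 3| = |5| = 5; 5 < 5 — FAILS  ← closest negative counterexample to 0

Answer: x = -8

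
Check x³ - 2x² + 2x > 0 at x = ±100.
x = 100: LHS = 100³ - 2·100² + 2·100 = 980200; 980200 > 0 — holds
x = -100: LHS = (-100)³ - 2·(-100)² + 2·(-100) = -1020200; -1020200 > 0 — FAILS

Answer: Partially: holds for x = 100, fails for x = -100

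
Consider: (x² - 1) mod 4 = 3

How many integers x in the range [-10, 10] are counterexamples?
Counterexamples in [-10, 10]: {-9, -7, -5, -3, -1, 1, 3, 5, 7, 9}.

Counting them gives 10 values.

Answer: 10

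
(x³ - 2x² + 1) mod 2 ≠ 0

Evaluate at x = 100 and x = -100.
x = 100: LHS = (100³ - 2·100² + 1) mod 2 = 980001 mod 2 = 1; 1 ≠ 0 — holds
x = -100: LHS = ((-100)³ - 2·(-100)² + 1) mod 2 = (-1019999) mod 2 = 1; 1 ≠ 0 — holds

Answer: Yes, holds for both x = 100 and x = -100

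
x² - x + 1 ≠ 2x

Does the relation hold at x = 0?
x = 0: LHS = 0² - 0 + 1 = 1, RHS = 2·0 = 0; 1 ≠ 0 — holds

The relation is satisfied at x = 0.

Answer: Yes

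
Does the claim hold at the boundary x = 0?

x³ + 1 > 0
x = 0: LHS = 0³ + 1 = 1; 1 > 0 — holds

The relation is satisfied at x = 0.

Answer: Yes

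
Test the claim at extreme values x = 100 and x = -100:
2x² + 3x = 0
x = 100: LHS = 2·100² + 3·100 = 20300; 20300 = 0 — FAILS
x = -100: LHS = 2·(-100)² + 3·(-100) = 19700; 19700 = 0 — FAILS

Answer: No, fails for both x = 100 and x = -100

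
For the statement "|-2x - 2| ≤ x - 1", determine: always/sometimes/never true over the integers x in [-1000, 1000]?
Over all integers in [-1000, 1000], LHS − RHS is smallest at x = -1, where it equals 2:
x = -1: LHS = |-2·(-1) - 2| = |0| = 0, RHS = (-1) - 1 = -2; 0 ≤ -2 — FAILS
At the ends of the range:
x = -1000: LHS = |-2·(-1000) - 2| = |1998| = 1998, RHS = (-1000) - 1 = -1001; 1998 ≤ -1001 — FAILS
x = 1000: LHS = |-2·1000 - 2| = |-2002| = 2002, RHS = 1000 - 1 = 999; 2002 ≤ 999 — FAILS
Hence LHS − RHS is never zero or negative, i.e. LHS > RHS throughout, so the claimed relation (≤) fails for every integer in [-1000, 1000].

No integer in the range satisfies it.

Answer: Never true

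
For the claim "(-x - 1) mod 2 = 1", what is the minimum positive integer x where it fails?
Testing positive integers:
x = 1: LHS = (-1 - 1) mod 2 = (-2) mod 2 = 0; 0 = 1 — FAILS  ← smallest positive counterexample

Answer: x = 1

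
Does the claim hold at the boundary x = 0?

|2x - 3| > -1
x = 0: LHS = |2·0 - 3| = |-3| = 3; 3 > -1 — holds

The relation is satisfied at x = 0.

Answer: Yes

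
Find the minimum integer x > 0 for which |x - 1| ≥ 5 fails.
Testing positive integers:
x = 1: LHS = |1 - 1| = |0| = 0; 0 ≥ 5 — FAILS  ← smallest positive counterexample

Answer: x = 1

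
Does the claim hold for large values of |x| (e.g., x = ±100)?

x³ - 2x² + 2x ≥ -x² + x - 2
x = 100: LHS = 100³ - 2·100² + 2·100 = 980200, RHS = -100² + 100 - 2 = -9902; 980200 ≥ -9902 — holds
x = -100: LHS = (-100)³ - 2·(-100)² + 2·(-100) = -1020200, RHS = -(-100)² + (-100) - 2 = -10102; -1020200 ≥ -10102 — FAILS

Answer: Partially: holds for x = 100, fails for x = -100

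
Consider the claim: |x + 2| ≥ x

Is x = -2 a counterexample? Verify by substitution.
Substitute x = -2 into the relation:
x = -2: LHS = |(-2) + 2| = |0| = 0; 0 ≥ -2 — holds

The relation holds at x = -2, so it is not a counterexample.

Answer: No, x = -2 is not a counterexample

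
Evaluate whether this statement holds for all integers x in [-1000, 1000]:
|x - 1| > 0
The claim fails at x = 1:
x = 1: LHS = |1 - 1| = |0| = 0; 0 > 0 — FAILS

Because a single integer refutes it, the statement is false.

Answer: False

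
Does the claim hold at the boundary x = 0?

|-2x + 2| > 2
x = 0: LHS = |-2·0 + 2| = |2| = 2; 2 > 2 — FAILS

The relation fails at x = 0, so x = 0 is a counterexample.

Answer: No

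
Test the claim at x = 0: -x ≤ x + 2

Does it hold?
x = 0: LHS = -0 = 0, RHS = 0 + 2 = 2; 0 ≤ 2 — holds

The relation is satisfied at x = 0.

Answer: Yes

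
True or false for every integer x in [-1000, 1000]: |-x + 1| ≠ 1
The claim fails at x = 0:
x = 0: LHS = |-0 + 1| = |1| = 1; 1 ≠ 1 — FAILS

Because a single integer refutes it, the statement is false.

Answer: False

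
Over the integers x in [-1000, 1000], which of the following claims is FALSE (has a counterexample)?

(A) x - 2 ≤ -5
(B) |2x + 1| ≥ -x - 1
(A) x = 0: LHS = 0 - 2 = -2; -2 ≤ -5 — FAILS

(B) Over all integers in [-1000, 1000], LHS − RHS is smallest at x = -1, where it equals 1:
x = -1: LHS = |2·(-1) + 1| = |-1| = 1, RHS = -(-1) - 1 = 0; 1 ≥ 0 — holds
At the ends of the range:
x = -1000: LHS = |2·(-1000) + 1| = |-1999| = 1999, RHS = -(-1000) - 1 = 999; 1999 ≥ 999 — holds
x = 1000: LHS = |2·1000 + 1| = |2001| = 2001, RHS = -1000 - 1 = -1001; 2001 ≥ -1001 — holds
Hence LHS − RHS is never negative, i.e. LHS ≥ RHS throughout, so the relation holds for every integer in [-1000, 1000].

Only (A) has a counterexample.

Answer: A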